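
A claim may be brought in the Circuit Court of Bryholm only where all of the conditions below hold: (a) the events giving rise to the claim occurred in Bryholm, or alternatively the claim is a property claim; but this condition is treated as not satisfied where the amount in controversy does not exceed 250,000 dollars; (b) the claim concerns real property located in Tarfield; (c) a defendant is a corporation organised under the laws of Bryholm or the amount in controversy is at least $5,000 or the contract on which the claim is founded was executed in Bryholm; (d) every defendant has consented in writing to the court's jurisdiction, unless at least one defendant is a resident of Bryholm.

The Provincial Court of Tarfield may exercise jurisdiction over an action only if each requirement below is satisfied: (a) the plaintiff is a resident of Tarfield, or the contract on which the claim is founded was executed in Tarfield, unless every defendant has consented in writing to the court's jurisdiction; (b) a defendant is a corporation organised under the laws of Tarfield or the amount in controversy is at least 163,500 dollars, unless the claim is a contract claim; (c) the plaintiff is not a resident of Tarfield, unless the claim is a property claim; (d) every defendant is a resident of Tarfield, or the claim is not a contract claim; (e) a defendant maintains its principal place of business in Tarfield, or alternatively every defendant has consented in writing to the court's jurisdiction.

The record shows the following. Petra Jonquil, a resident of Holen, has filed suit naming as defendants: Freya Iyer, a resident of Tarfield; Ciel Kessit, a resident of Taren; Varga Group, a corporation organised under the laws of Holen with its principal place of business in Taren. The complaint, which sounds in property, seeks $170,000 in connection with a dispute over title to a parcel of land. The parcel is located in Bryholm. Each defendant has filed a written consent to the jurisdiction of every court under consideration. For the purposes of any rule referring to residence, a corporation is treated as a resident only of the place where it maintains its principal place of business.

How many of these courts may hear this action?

The Circuit Court of Bryholm:
  (a) The operative events occurred in Bryholm, so this disjunct is met. But the carve-out bites: the amount in controversy is 170,000 dollars, within the USD 250,000 ceiling. Not met.
  (b) The property lies in Bryholm, not Tarfield. Not satisfied.
  (c) The amount in controversy is $170,000, which meets the 5,000 dollars floor, which satisfies one of the alternatives. Satisfied.
  (d) Every defendant has filed written consent. Met.
  → The court lacks jurisdiction.
The Provincial Court of Tarfield:
  (a) The plaintiff resides in Holen, not Tarfield; no contract (and hence no place of execution) is alleged — none of the alternatives is met. However, every defendant has filed written consent, so the 'unless' proviso supplies this condition. Satisfied.
  (b) The amount in controversy is $170,000, which meets the $163,500 floor — that alternative is enough. Condition met.
  (c) The plaintiff resides in Holen, which is not Tarfield. Met.
  (d) The claim is a property claim, not a contract claim, which satisfies one of the alternatives. Condition met.
  (e) Every defendant has filed written consent, which satisfies one of the alternatives. Met.
  → Jurisdiction lies.
Courts with jurisdiction: the Provincial Court of Tarfield — 1 in total.

1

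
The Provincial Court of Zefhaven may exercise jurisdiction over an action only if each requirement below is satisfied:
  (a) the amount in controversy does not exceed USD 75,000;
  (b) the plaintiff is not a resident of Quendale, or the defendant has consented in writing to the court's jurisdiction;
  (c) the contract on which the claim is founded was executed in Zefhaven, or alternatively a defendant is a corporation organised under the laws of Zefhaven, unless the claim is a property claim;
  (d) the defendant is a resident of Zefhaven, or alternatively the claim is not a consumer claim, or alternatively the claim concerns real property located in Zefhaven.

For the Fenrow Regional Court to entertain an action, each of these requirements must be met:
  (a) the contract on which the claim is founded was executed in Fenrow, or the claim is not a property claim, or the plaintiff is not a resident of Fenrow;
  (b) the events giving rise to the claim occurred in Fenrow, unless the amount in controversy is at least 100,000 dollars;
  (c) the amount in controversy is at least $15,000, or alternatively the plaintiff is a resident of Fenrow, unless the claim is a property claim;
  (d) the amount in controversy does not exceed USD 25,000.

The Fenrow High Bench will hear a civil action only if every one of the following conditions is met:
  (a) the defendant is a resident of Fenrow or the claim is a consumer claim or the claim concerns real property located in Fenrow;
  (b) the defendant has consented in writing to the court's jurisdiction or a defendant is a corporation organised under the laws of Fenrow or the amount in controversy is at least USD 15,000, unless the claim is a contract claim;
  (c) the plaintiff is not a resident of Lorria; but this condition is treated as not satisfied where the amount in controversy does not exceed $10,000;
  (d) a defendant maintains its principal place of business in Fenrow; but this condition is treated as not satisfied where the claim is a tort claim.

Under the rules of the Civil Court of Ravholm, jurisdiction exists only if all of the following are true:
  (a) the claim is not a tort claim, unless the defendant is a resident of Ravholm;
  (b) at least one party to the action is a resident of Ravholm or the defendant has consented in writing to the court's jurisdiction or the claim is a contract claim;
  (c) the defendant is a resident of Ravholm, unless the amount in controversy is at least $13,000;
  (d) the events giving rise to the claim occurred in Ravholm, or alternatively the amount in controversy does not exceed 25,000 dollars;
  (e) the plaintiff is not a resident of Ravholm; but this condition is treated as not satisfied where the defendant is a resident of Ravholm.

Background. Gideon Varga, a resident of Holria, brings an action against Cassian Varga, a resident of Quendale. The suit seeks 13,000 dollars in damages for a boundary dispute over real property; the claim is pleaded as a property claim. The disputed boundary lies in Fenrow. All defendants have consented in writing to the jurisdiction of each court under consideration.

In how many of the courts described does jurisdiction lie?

The Provincial Court of Zefhaven:
  (a) The amount in controversy is 13,000 dollars, within the 75,000 dollars ceiling. Met.
  (b) The plaintiff resides in Holria, which is not Quendale, so this disjunct is met. Met.
  (c) No contract (and hence no place of execution) is alleged; no defendant is a corporation — every alternative fails. However, the claim is a property claim, so the 'unless' proviso supplies this condition. Met.
  (d) The claim is a property claim, not a consumer claim, so this disjunct is met. Met.
  → Jurisdiction lies.
The Fenrow Regional Court:
  (a) The plaintiff resides in Holria, which is not Fenrow, which satisfies one of the alternatives. Condition met.
  (b) The operative events occurred in Fenrow. Satisfied.
  (c) The amount in controversy is 13,000 dollars, below the $15,000 floor; the plaintiff resides in Holria, not Fenrow — none of the alternatives is met. However, the claim is a property claim, so the 'unless' proviso supplies this condition. Condition met.
  (d) The amount in controversy is 13,000 dollars, within the $25,000 ceiling. Satisfied.
  → Jurisdiction lies.
The Fenrow High Bench:
  (a) The property lies in Fenrow, so this disjunct is met. Condition met.
  (b) Every defendant has filed written consent — that alternative is enough. Condition met.
  (c) The plaintiff resides in Holria, which is not Lorria. The exception is not triggered, since the amount in controversy is $13,000, above the USD 10,000 ceiling. Met.
  (d) No defendant is a corporation. Not met.
  → No jurisdiction.
The Civil Court of Ravholm:
  (a) The claim is a property claim, not a tort claim. Met.
  (b) Every defendant has filed written consent, which satisfies one of the alternatives. Met.
  (c) The defendant resides in Quendale, not Ravholm. But the amount in controversy is USD 13,000, which meets the $13,000 floor, and the 'unless' clause therefore excuses the requirement. Condition met.
  (d) The amount in controversy is USD 13,000, within the USD 25,000 ceiling, so one alternative holds. Satisfied.
  (e) The plaintiff resides in Holria, which is not Ravholm. The exception is not triggered, since the defendant resides in Quendale, not Ravholm. Satisfied.
  → The court has jurisdiction.
Courts with jurisdiction: the Provincial Court of Zefhaven, the Fenrow Regional Court, the Civil Court of Ravholm — 3 in total.

3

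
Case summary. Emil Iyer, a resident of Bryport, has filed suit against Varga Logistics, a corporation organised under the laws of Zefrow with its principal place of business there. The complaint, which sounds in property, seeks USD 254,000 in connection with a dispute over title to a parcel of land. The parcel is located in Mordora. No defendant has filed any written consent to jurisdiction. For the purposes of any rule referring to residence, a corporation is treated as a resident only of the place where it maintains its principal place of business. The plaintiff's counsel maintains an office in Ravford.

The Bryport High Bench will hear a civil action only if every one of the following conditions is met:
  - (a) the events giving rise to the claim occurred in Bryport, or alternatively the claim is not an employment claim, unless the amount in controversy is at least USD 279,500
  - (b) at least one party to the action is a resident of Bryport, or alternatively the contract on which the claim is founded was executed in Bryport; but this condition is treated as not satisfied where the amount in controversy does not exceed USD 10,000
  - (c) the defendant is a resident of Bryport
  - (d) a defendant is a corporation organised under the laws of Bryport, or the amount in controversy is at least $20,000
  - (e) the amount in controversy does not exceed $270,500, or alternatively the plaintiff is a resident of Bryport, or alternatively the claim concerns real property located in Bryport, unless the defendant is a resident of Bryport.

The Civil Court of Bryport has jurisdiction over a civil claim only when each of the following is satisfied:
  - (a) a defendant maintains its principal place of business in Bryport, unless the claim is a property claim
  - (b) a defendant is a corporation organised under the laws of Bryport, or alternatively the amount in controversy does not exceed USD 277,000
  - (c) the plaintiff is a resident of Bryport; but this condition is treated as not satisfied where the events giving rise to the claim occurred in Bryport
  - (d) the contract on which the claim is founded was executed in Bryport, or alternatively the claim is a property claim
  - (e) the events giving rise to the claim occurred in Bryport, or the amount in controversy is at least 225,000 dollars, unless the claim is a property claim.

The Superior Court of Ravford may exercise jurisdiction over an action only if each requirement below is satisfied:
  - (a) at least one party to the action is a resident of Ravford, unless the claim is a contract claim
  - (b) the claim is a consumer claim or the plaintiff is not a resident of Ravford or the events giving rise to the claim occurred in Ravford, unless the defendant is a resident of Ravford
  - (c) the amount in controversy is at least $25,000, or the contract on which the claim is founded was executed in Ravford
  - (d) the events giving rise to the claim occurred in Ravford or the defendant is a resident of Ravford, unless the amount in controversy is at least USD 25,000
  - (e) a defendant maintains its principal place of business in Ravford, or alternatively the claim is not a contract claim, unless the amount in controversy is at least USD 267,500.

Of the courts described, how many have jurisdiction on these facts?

The Bryport High Bench:
  (a) The claim is a property claim, not an employment claim, which satisfies one of the alternatives. Satisfied.
  (b) Emil Iyer resides in Bryport — that alternative is enough. And the carve-out is inapplicable — the amount in controversy is USD 254,000, above the $10,000 ceiling. Met.
  (c) The defendant resides in Zefrow, not Bryport. Not satisfied.
  (d) The amount in controversy is 254,000 dollars, which meets the USD 20,000 floor, so this disjunct is met. Met.
  (e) The amount in controversy is $254,000, within the 270,500 dollars ceiling, so one alternative holds. Met.
  → Not every requirement is met — no jurisdiction.
The Civil Court of Bryport:
  (a) The corporate defendant(s) have their principal place of business in Zefrow, not Bryport. The proviso rescues it, though: the claim is a property claim. Satisfied.
  (b) The amount in controversy is 254,000 dollars, within the USD 277,000 ceiling, so this disjunct is met. Condition met.
  (c) The plaintiff resides in Bryport. And the carve-out is inapplicable — the operative events occurred in Mordora, not Bryport. Satisfied.
  (d) The claim is a property claim, so this disjunct is met. Condition met.
  (e) The amount in controversy is $254,000, which meets the 225,000 dollars floor, so this disjunct is met. Condition met.
  → Every requirement is satisfied — jurisdiction.
The Superior Court of Ravford:
  (a) No party resides in Ravford. Nor does the 'unless' clause help: the claim is a property claim, not a contract claim. Condition not met.
  (b) The plaintiff resides in Bryport, which is not Ravford, so one alternative holds. Met.
  (c) The amount in controversy is USD 254,000, which meets the $25,000 floor, so one alternative holds. Met.
  (d) The operative events occurred in Mordora, not Ravford; the defendant resides in Zefrow, not Ravford — none of the alternatives is met. However, the amount in controversy is $254,000, which meets the $25,000 floor, so the 'unless' proviso supplies this condition. Condition met.
  (e) The claim is a property claim, not a contract claim, so one alternative holds. Condition met.
  → The court lacks jurisdiction.
Courts with jurisdiction: the Civil Court of Bryport — 1 in total.

1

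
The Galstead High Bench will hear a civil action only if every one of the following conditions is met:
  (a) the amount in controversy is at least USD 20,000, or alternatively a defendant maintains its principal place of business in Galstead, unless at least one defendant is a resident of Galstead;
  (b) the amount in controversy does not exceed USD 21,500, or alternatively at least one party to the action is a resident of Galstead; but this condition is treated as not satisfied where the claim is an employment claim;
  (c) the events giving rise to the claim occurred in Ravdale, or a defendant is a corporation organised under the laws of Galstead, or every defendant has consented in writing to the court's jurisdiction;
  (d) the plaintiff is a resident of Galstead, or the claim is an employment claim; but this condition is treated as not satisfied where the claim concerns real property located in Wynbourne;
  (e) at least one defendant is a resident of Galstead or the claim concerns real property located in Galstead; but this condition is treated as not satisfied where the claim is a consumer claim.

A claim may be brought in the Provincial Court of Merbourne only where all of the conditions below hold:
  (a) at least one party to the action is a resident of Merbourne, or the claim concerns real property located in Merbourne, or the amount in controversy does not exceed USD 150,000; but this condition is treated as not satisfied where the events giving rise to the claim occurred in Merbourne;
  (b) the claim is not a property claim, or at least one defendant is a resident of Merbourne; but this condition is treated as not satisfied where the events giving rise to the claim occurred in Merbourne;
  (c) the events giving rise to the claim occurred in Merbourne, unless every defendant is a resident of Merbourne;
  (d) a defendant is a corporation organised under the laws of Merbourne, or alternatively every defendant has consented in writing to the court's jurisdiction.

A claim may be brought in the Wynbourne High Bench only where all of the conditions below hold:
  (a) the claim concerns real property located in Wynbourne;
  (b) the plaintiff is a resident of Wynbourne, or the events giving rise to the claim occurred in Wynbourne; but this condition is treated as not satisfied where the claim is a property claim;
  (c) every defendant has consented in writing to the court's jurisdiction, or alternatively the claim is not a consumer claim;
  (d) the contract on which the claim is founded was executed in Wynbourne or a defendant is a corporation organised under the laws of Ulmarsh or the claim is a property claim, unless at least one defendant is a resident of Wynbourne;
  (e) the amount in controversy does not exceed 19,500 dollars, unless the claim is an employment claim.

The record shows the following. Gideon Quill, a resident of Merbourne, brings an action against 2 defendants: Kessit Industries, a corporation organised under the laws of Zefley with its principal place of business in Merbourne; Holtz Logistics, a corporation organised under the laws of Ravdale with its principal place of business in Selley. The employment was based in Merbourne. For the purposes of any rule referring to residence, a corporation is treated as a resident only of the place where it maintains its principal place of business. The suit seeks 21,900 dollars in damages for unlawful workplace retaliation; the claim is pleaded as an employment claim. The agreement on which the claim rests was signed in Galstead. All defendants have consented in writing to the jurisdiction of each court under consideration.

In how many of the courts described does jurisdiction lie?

0

The Galstead High Bench:
  (a) The amount in controversy is $21,900, which meets the 20,000 dollars floor — that alternative is enough. Met.
  (b) The amount in controversy is USD 21,900, above the 21,500 dollars ceiling; no party resides in Galstead — no alternative holds. Not met.
  (c) Every defendant has filed written consent, so one alternative holds. Satisfied.
  (d) The claim is an employment claim, so one alternative holds. And the carve-out is inapplicable — the claim does not concern real property. Met.
  (e) No defendant resides in Galstead (they reside in Merbourne, Selley); the claim does not concern real property — every alternative fails. Fails.
  → At least one condition fails; no jurisdiction.
The Provincial Court of Merbourne:
  (a) Gideon Quill resides in Merbourne, so this disjunct is met. However, the operative events occurred in Merbourne, which falls within the stated exception and so defeats the condition. Not met.
  (b) The claim is an employment claim, not a property claim, so this disjunct is met. However, the operative events occurred in Merbourne, which falls within the stated exception and so defeats the condition. Fails.
  (c) The operative events occurred in Merbourne. Met.
  (d) Every defendant has filed written consent — that alternative is enough. Satisfied.
  → At least one condition fails; no jurisdiction.
The Wynbourne High Bench:
  (a) The claim does not concern real property. Fails.
  (b) The plaintiff resides in Merbourne, not Wynbourne; the operative events occurred in Merbourne, not Wynbourne — none of the alternatives is met. Not satisfied.
  (c) Every defendant has filed written consent, which satisfies one of the alternatives. Condition met.
  (d) The contract was executed in Galstead, not Wynbourne; the corporate defendant(s) are organised in Ravdale, Zefley, not Ulmarsh; the claim is an employment claim, not a property claim — no alternative holds. And no defendant resides in Wynbourne (they reside in Merbourne, Selley), so the proviso does not save it. Condition not met.
  (e) The amount in controversy is USD 21,900, above the $19,500 ceiling. However, the claim is an employment claim, so the 'unless' proviso supplies this condition. Satisfied.
  → At least one condition fails; no jurisdiction.
No court satisfies all of its conditions.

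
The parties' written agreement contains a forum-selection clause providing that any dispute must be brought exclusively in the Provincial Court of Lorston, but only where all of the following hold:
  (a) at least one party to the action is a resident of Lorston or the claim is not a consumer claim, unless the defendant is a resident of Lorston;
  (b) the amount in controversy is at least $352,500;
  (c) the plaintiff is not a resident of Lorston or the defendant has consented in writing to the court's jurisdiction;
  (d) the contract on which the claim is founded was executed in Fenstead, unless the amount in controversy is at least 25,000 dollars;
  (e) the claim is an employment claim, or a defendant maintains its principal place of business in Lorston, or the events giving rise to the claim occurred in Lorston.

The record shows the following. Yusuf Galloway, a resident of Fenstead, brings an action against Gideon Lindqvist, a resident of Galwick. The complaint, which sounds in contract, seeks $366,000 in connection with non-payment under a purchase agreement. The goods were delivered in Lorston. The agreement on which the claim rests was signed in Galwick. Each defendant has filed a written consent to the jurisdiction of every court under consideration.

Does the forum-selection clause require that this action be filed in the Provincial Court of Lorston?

The Provincial Court of Lorston:
  (a) The claim is a contract claim, not a consumer claim, so this disjunct is met. Condition met.
  (b) The amount in controversy is $366,000, which meets the 352,500 dollars floor. Satisfied.
  (c) The plaintiff resides in Fenstead, which is not Lorston, so this disjunct is met. Met.
  (d) The contract was executed in Galwick, not Fenstead. But the amount in controversy is USD 366,000, which meets the $25,000 floor, and the 'unless' clause therefore excuses the requirement. Met.
  (e) The operative events occurred in Lorston, which satisfies one of the alternatives. Met.
  → Forum clause is triggered.

Yes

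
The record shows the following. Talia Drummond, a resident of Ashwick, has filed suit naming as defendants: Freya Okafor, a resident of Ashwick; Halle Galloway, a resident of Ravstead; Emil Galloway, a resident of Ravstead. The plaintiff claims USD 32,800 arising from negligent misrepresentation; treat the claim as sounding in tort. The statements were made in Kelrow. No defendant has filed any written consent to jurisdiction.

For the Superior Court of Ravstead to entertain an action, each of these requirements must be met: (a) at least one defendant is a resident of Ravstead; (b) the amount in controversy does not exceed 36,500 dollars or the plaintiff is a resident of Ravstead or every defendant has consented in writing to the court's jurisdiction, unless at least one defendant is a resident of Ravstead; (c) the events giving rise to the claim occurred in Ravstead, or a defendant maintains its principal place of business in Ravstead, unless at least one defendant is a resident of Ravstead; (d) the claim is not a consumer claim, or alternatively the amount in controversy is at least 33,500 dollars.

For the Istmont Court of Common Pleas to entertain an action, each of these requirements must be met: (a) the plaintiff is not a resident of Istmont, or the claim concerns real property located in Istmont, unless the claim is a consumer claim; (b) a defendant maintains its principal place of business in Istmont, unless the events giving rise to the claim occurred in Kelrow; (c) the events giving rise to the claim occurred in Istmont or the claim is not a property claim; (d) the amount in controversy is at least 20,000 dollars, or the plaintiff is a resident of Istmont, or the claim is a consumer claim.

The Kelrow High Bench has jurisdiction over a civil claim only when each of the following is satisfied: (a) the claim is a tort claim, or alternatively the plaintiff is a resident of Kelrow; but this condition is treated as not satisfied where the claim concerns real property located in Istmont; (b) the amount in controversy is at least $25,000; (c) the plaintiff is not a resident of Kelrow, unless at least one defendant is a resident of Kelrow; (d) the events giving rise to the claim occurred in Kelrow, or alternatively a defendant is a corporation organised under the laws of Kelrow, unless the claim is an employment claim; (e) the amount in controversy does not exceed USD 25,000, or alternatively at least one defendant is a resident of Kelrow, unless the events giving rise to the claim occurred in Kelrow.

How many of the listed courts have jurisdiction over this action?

The Superior Court of Ravstead:
  (a) Halle Galloway resides in Ravstead. Met.
  (b) The amount in controversy is 32,800 dollars, within the 36,500 dollars ceiling, so this disjunct is met. Satisfied.
  (c) The operative events occurred in Kelrow, not Ravstead; no defendant is a corporation — every alternative fails. But Halle Galloway resides in Ravstead, and the 'unless' clause therefore excuses the requirement. Condition met.
  (d) The claim is a tort claim, not a consumer claim, so this disjunct is met. Satisfied.
  → The court has jurisdiction.
The Istmont Court of Common Pleas:
  (a) The plaintiff resides in Ashwick, which is not Istmont, so one alternative holds. Met.
  (b) No defendant is a corporation. But the operative events occurred in Kelrow, and the 'unless' clause therefore excuses the requirement. Satisfied.
  (c) The claim is a tort claim, not a property claim, so this disjunct is met. Met.
  (d) The amount in controversy is 32,800 dollars, which meets the 20,000 dollars floor, so one alternative holds. Satisfied.
  → Every requirement is satisfied — jurisdiction.
The Kelrow High Bench:
  (a) The claim is a tort claim, so one alternative holds. The exception is not triggered, since the claim does not concern real property. Satisfied.
  (b) The amount in controversy is 32,800 dollars, which meets the $25,000 floor. Met.
  (c) The plaintiff resides in Ashwick, which is not Kelrow. Met.
  (d) The operative events occurred in Kelrow, which satisfies one of the alternatives. Condition met.
  (e) The amount in controversy is USD 32,800, above the 25,000 dollars ceiling; no defendant resides in Kelrow (they reside in Ashwick, Ravstead, Ravstead) — none of the alternatives is met. But the operative events occurred in Kelrow, and the 'unless' clause therefore excuses the requirement. Condition met.
  → The court has jurisdiction.
Courts with jurisdiction: the Superior Court of Ravstead, the Istmont Court of Common Pleas, the Kelrow High Bench — 3 in total.

3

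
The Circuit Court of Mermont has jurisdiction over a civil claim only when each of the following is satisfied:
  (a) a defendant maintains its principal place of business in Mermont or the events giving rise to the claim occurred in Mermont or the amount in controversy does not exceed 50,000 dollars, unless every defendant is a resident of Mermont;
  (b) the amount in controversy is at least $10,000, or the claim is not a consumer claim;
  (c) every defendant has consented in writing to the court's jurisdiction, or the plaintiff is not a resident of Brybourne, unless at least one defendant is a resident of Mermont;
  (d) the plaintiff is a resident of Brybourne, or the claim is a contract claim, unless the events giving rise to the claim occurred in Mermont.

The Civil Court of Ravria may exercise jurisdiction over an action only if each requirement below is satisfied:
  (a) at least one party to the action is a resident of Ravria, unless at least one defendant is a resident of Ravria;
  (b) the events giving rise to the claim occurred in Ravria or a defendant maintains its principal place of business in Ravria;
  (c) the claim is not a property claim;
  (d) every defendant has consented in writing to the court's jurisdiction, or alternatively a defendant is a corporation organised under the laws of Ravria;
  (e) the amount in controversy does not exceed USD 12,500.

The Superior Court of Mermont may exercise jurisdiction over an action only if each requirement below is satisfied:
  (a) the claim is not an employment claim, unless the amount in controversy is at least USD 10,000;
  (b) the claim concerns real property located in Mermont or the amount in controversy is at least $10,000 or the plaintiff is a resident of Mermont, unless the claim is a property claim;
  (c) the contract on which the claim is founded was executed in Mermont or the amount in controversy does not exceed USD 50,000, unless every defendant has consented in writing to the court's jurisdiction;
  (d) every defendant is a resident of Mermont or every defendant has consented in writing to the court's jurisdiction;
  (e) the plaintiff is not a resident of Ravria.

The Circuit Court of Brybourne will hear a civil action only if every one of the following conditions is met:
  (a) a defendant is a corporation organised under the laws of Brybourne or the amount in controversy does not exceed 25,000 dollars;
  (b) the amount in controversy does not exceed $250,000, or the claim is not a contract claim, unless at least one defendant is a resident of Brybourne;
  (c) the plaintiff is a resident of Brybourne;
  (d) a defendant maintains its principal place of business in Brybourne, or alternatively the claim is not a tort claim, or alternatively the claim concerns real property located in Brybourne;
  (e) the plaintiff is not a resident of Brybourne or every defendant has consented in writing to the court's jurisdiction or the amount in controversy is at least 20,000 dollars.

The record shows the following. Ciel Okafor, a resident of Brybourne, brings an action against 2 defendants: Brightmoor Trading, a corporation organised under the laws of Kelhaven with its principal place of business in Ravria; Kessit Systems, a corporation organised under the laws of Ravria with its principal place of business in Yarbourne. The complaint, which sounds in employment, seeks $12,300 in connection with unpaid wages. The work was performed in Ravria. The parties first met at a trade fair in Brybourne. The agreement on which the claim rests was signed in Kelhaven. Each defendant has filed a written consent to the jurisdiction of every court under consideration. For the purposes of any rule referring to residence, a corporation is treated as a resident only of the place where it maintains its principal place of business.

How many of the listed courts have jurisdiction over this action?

4

The Circuit Court of Mermont:
  (a) The amount in controversy is $12,300, within the 50,000 dollars ceiling, so one alternative holds. Met.
  (b) The amount in controversy is $12,300, which meets the 10,000 dollars floor, so one alternative holds. Met.
  (c) Every defendant has filed written consent, so one alternative holds. Satisfied.
  (d) The plaintiff resides in Brybourne, so this disjunct is met. Met.
  → Jurisdiction lies.
The Civil Court of Ravria:
  (a) Brightmoor Trading resides in Ravria. Satisfied.
  (b) The operative events occurred in Ravria — that alternative is enough. Condition met.
  (c) The claim is an employment claim, not a property claim. Condition met.
  (d) Every defendant has filed written consent, so one alternative holds. Condition met.
  (e) The amount in controversy is USD 12,300, within the 12,500 dollars ceiling. Condition met.
  → All conditions met; jurisdiction exists.
The Superior Court of Mermont:
  (a) The claim is an employment claim. The proviso rescues it, though: the amount in controversy is 12,300 dollars, which meets the $10,000 floor. Satisfied.
  (b) The amount in controversy is USD 12,300, which meets the $10,000 floor, which satisfies one of the alternatives. Satisfied.
  (c) The amount in controversy is $12,300, within the $50,000 ceiling, which satisfies one of the alternatives. Met.
  (d) Every defendant has filed written consent, which satisfies one of the alternatives. Satisfied.
  (e) The plaintiff resides in Brybourne, which is not Ravria. Condition met.
  → All conditions met; jurisdiction exists.
The Circuit Court of Brybourne:
  (a) The amount in controversy is $12,300, within the 25,000 dollars ceiling — that alternative is enough. Satisfied.
  (b) The amount in controversy is $12,300, within the USD 250,000 ceiling, so this disjunct is met. Met.
  (c) The plaintiff resides in Brybourne. Satisfied.
  (d) The claim is an employment claim, not a tort claim, so this disjunct is met. Condition met.
  (e) Every defendant has filed written consent — that alternative is enough. Satisfied.
  → The court has jurisdiction.
Courts with jurisdiction: the Circuit Court of Mermont, the Civil Court of Ravria, the Superior Court of Mermont, the Circuit Court of Brybourne — 4 in total.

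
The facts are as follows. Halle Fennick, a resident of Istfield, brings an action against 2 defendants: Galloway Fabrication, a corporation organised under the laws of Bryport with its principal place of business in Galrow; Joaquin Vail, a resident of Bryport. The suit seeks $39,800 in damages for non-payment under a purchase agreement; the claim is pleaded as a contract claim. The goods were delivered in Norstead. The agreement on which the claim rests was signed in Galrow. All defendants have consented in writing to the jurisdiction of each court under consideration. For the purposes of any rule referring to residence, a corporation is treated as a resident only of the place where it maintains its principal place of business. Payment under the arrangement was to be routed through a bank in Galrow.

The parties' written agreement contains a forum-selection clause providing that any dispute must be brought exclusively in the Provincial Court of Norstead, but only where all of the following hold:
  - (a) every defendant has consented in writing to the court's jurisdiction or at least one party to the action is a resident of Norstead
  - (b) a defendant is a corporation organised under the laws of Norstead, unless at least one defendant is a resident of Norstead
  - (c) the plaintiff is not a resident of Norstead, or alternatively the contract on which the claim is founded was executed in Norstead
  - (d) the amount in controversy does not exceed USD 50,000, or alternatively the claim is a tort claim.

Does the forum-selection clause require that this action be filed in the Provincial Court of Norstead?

The Provincial Court of Norstead:
  (a) Every defendant has filed written consent — that alternative is enough. Met.
  (b) The corporate defendant(s) are organised in Bryport, not Norstead. Nor does the 'unless' clause help: no defendant resides in Norstead (they reside in Galrow, Bryport). Condition not met.
  (c) The plaintiff resides in Istfield, which is not Norstead, which satisfies one of the alternatives. Met.
  (d) The amount in controversy is $39,800, within the $50,000 ceiling — that alternative is enough. Satisfied.
  → The clause does not apply.

No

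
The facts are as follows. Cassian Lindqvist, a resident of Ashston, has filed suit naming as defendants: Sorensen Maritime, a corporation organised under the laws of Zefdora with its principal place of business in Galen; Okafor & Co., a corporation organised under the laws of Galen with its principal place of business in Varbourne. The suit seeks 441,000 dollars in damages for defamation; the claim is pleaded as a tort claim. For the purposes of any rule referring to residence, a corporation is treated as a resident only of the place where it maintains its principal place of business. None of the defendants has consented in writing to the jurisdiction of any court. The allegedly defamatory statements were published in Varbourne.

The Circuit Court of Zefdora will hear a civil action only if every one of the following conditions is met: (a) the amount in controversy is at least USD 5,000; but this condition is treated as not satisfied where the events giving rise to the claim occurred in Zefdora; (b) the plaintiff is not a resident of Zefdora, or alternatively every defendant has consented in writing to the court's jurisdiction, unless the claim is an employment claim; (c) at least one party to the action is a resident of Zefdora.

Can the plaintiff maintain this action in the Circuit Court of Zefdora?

No

The Circuit Court of Zefdora:
  (a) The amount in controversy is USD 441,000, which meets the 5,000 dollars floor. The carve-out does not apply: the operative events occurred in Varbourne, not Zefdora. Satisfied.
  (b) The plaintiff resides in Ashston, which is not Zefdora, so one alternative holds. Condition met.
  (c) No party resides in Zefdora. Condition not met.
  → Not every requirement is met — no jurisdiction.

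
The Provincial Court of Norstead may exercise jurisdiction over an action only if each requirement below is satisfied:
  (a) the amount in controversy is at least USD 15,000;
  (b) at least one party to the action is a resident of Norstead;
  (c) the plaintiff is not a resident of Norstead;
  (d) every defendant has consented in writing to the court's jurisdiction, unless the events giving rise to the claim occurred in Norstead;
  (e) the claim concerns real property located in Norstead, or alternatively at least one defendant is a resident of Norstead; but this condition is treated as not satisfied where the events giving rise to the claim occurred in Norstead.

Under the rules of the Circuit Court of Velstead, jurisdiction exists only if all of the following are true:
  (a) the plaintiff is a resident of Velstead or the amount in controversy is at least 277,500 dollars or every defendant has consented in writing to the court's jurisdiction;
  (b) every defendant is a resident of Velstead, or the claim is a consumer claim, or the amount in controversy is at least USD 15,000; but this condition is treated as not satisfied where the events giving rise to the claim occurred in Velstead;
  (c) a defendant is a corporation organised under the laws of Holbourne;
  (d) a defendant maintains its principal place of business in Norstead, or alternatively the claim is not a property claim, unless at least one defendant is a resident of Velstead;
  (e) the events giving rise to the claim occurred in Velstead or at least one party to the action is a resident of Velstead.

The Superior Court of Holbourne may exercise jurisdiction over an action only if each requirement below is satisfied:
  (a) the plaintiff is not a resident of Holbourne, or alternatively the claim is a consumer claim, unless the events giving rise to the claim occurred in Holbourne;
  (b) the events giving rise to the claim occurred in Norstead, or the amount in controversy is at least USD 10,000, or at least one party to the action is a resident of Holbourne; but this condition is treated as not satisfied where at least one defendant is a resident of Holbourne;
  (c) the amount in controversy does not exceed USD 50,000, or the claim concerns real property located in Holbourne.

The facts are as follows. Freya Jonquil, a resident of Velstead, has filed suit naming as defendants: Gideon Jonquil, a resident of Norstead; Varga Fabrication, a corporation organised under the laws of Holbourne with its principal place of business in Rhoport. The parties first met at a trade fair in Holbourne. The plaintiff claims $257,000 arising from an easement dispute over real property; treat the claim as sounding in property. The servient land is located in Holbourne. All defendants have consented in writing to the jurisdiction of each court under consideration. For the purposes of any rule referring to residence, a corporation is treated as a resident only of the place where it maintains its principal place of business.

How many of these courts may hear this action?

2

The Provincial Court of Norstead:
  (a) The amount in controversy is 257,000 dollars, which meets the USD 15,000 floor. Condition met.
  (b) Gideon Jonquil resides in Norstead. Met.
  (c) The plaintiff resides in Velstead, which is not Norstead. Satisfied.
  (d) Every defendant has filed written consent. Satisfied.
  (e) Gideon Jonquil resides in Norstead, which satisfies one of the alternatives. And the carve-out is inapplicable — the operative events occurred in Holbourne, not Norstead. Satisfied.
  → Jurisdiction lies.
The Circuit Court of Velstead:
  (a) The plaintiff resides in Velstead — that alternative is enough. Condition met.
  (b) The amount in controversy is USD 257,000, which meets the $15,000 floor, so this disjunct is met. And the carve-out is inapplicable — the operative events occurred in Holbourne, not Velstead. Satisfied.
  (c) Varga Fabrication is organised under the laws of Holbourne. Condition met.
  (d) The corporate defendant(s) have their principal place of business in Rhoport, not Norstead; the claim is a property claim — no alternative holds. And no defendant resides in Velstead (they reside in Norstead, Rhoport), so the proviso does not save it. Not satisfied.
  (e) Freya Jonquil resides in Velstead, so this disjunct is met. Met.
  → No jurisdiction.
The Superior Court of Holbourne:
  (a) The plaintiff resides in Velstead, which is not Holbourne, so this disjunct is met. Satisfied.
  (b) The amount in controversy is $257,000, which meets the 10,000 dollars floor, which satisfies one of the alternatives. The exception is not triggered, since no defendant resides in Holbourne (they reside in Norstead, Rhoport). Met.
  (c) The property lies in Holbourne, so one alternative holds. Condition met.
  → All conditions met; jurisdiction exists.
Courts with jurisdiction: the Provincial Court of Norstead, the Superior Court of Holbourne — 2 in total.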